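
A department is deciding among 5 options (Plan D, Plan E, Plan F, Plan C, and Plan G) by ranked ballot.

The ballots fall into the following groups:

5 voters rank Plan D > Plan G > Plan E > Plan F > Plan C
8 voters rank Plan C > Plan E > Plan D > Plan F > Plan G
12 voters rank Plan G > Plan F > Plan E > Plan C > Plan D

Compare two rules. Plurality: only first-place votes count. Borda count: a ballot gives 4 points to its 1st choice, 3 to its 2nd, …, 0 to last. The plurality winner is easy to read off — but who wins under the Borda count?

Plan G

Plurality first-place counts: Plan D 5, Plan E 0, Plan F 0, Plan C 8, Plan G 12 → Plan G.
Borda totals: Plan D 36, Plan E 58, Plan F 49, Plan C 44, Plan G 63 → Plan G.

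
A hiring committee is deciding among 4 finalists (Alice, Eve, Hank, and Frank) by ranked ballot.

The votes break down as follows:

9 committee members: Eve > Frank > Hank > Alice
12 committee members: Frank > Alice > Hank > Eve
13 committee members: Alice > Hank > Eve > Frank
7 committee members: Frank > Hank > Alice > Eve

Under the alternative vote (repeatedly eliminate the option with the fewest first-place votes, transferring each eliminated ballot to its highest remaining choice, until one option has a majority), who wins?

Frank

Round 1: Frank 19, Alice 13, Eve 9, Hank 0. Hank has the fewest and is eliminated.
Round 2: Frank 19, Alice 13, Eve 9. Eve has the fewest and is eliminated.
Round 3: Frank 28, Alice 13. Frank has a majority.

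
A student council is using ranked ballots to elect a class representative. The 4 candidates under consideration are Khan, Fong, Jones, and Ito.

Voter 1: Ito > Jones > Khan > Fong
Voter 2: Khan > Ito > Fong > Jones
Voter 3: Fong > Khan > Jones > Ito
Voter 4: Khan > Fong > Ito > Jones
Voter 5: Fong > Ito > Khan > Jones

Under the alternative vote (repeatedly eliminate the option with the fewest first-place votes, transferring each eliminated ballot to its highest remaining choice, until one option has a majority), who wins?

Khan

Round 1: Khan 2, Fong 2, Ito 1, Jones 0. Jones has the fewest and is eliminated.
Round 2: Khan 2, Fong 2, Ito 1. Ito has the fewest and is eliminated.
Round 3: Khan 3, Fong 2. Khan has a majority.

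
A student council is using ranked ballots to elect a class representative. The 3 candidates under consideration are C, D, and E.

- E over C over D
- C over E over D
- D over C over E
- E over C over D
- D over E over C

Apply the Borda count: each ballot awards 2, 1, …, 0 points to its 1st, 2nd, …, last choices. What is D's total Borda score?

Borda scores:
  C: 1 + 2 + 1 + 1 + 0 = 5
  D: 0 + 0 + 2 + 0 + 2 = 4
  E: 2 + 1 + 0 + 2 + 1 = 6

4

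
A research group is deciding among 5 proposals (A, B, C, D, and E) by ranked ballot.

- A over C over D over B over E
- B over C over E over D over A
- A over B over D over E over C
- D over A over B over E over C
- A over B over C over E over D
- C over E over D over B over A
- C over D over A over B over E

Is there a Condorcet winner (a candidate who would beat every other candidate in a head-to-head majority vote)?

No

Head-to-head results (7 voters total):
A vs B: A wins 5–2.
A vs C: A wins 4–3.
A vs D: D wins 4–3.
A vs E: A wins 5–2.
B vs C: B wins 4–3.
B vs D: D wins 4–3.
B vs E: B wins 6–1.
C vs D: C wins 5–2.
C vs E: C wins 5–2.
D vs E: D wins 4–3.
No candidate beats all others: A beats C beats D beats A, a majority cycle.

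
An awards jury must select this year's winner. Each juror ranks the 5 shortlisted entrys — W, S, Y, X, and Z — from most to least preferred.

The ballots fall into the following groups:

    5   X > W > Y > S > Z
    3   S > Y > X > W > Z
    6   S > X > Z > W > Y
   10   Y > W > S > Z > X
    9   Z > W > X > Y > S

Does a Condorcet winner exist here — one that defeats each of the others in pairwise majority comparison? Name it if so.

W

Head-to-head results (33 voters total):
W vs S: W wins 24–9.
W vs Y: W wins 20–13.
W vs X: W wins 19–14.
W vs Z: W wins 18–15.
S vs Y: Y wins 24–9.
S vs X: S wins 19–14.
S vs Z: S wins 24–9.
Y vs X: X wins 20–13.
Y vs Z: Y wins 18–15.
X vs Z: Z wins 19–14.
W beats each rival — S (24–9), Y (20–13), X (19–14), Z (18–15) — so W is the Condorcet winner.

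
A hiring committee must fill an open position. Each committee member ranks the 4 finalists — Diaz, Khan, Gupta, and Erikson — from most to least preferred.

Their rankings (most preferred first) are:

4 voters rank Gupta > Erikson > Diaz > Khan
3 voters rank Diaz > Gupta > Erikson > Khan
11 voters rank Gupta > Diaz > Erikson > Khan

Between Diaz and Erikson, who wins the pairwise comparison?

Ballots ranking Diaz above Erikson: 3+11 = 14.
Ballots ranking Erikson above Diaz: 4.
Diaz wins the head-to-head, 14–4.

Diaz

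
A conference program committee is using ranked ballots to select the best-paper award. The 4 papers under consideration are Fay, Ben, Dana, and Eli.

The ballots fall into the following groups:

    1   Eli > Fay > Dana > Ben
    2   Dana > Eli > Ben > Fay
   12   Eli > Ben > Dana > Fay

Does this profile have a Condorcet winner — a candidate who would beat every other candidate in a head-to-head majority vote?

Head-to-head results (15 voters total):
Fay vs Ben: Ben wins 14–1.
Fay vs Dana: Dana wins 14–1.
Fay vs Eli: Eli wins 15–0.
Ben vs Dana: Ben wins 12–3.
Ben vs Eli: Eli wins 15–0.
Dana vs Eli: Eli wins 13–2.
Eli beats each rival — Fay (15–0), Ben (15–0), Dana (13–2) — so Eli is the Condorcet winner.

Yes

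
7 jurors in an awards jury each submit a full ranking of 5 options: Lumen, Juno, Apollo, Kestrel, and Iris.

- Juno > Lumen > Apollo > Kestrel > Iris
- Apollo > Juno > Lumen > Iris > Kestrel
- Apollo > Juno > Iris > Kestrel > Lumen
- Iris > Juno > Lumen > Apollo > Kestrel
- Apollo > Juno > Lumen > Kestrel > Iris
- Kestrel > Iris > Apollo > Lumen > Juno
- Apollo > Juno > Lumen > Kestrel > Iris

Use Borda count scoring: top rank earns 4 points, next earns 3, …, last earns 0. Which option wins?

Borda scores:
  Lumen: 3 + 2 + 0 + 2 + 2 + 1 + 2 = 12
  Juno: 4 + 3 + 3 + 3 + 3 + 0 + 3 = 19
  Apollo: 2 + 4 + 4 + 1 + 4 + 2 + 4 = 21
  Kestrel: 1 + 0 + 1 + 0 + 1 + 4 + 1 = 8
  Iris: 0 + 1 + 2 + 4 + 0 + 3 + 0 = 10
Apollo has the highest total.

Apollo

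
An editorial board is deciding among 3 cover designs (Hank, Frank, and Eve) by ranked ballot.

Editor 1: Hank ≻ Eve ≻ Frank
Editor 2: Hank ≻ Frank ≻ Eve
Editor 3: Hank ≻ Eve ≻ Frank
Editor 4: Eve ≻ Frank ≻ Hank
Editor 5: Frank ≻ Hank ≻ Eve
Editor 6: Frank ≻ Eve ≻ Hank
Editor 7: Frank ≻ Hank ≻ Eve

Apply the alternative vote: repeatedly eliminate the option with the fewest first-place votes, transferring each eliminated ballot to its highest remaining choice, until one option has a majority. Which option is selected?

Round 1: Hank 3, Frank 3, Eve 1. Eve has the fewest and is eliminated.
Round 2: Frank 4, Hank 3. Frank has a majority.

Frank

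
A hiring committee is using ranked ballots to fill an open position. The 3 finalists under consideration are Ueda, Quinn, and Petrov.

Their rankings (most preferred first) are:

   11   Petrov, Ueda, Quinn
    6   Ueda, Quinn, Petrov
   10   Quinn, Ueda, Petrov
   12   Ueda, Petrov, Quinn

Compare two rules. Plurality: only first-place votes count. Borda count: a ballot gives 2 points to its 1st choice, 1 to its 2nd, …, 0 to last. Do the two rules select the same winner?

Yes

Plurality first-place counts: Ueda 18, Quinn 10, Petrov 11 → Ueda.
Borda totals: Ueda 57, Quinn 26, Petrov 34 → Ueda.
The two rules agree on Ueda.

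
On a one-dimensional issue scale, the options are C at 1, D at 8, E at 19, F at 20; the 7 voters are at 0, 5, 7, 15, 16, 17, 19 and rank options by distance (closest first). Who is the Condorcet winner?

With single-peaked preferences on a line, the Condorcet winner is the candidate closest to the median voter.
The median voter (position 15) is closest to E at 19.
Check: E vs F — voters closer to E: 7 of 7.

E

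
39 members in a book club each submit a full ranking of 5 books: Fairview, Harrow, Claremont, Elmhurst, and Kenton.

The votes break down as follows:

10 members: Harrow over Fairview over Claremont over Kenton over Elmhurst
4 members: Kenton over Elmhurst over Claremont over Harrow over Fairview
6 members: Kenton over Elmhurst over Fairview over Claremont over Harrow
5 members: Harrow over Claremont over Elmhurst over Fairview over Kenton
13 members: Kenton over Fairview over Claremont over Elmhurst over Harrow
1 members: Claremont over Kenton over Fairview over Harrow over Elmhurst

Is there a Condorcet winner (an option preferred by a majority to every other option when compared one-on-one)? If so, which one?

Head-to-head results (39 voters total):
Fairview vs Harrow: Fairview wins 20–19.
Fairview vs Claremont: Fairview wins 29–10.
Fairview vs Elmhurst: Fairview wins 24–15.
Fairview vs Kenton: Kenton wins 24–15.
Harrow vs Claremont: Claremont wins 24–15.
Harrow vs Elmhurst: Elmhurst wins 23–16.
Harrow vs Kenton: Kenton wins 24–15.
Claremont vs Elmhurst: Claremont wins 29–10.
Claremont vs Kenton: Kenton wins 23–16.
Elmhurst vs Kenton: Kenton wins 34–5.
Kenton beats each rival — Fairview (24–15), Harrow (24–15), Claremont (23–16), Elmhurst (34–5) — so Kenton is the Condorcet winner.

Kenton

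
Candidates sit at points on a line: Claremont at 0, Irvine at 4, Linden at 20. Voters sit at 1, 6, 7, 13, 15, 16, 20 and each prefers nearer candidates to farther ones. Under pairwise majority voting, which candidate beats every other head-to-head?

Linden

With single-peaked preferences on a line, the Condorcet winner is the candidate closest to the median voter.
The median voter (position 13) is closest to Linden at 20.
Check: Linden vs Irvine — voters closer to Linden: 4 of 7.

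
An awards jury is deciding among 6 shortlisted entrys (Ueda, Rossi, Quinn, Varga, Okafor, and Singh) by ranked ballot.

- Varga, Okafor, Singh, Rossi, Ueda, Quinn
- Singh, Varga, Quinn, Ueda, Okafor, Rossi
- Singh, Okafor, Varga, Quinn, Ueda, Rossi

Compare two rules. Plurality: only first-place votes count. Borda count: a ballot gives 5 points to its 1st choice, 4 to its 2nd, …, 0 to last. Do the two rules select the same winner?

Plurality first-place counts: Ueda 0, Rossi 0, Quinn 0, Varga 1, Okafor 0, Singh 2 → Singh.
Borda totals: Ueda 4, Rossi 2, Quinn 5, Varga 12, Okafor 9, Singh 13 → Singh.
The two rules agree on Singh.

Yes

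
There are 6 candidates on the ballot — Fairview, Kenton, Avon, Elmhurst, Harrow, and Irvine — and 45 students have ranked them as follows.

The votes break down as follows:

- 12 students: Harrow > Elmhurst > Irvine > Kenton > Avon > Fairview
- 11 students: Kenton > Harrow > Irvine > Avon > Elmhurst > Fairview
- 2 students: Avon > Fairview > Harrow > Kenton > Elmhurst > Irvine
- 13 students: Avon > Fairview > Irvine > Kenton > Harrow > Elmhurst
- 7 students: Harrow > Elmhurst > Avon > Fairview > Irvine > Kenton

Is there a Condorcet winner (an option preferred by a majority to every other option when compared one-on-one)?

No

Head-to-head results (45 voters total):
Fairview vs Kenton: Kenton wins 23–22.
Fairview vs Avon: Avon wins 45–0.
Fairview vs Elmhurst: Elmhurst wins 30–15.
Fairview vs Harrow: Harrow wins 30–15.
Fairview vs Irvine: Irvine wins 23–22.
Kenton vs Avon: Kenton wins 23–22.
Kenton vs Elmhurst: Kenton wins 26–19.
Kenton vs Harrow: Kenton wins 24–21.
Kenton vs Irvine: Irvine wins 32–13.
Avon vs Elmhurst: Avon wins 26–19.
Avon vs Harrow: Harrow wins 30–15.
Avon vs Irvine: Irvine wins 23–22.
Elmhurst vs Harrow: Harrow wins 45–0.
Elmhurst vs Irvine: Irvine wins 24–21.
Harrow vs Irvine: Harrow wins 32–13.
No candidate beats all others: Kenton beats Harrow beats Irvine beats Kenton, a majority cycle.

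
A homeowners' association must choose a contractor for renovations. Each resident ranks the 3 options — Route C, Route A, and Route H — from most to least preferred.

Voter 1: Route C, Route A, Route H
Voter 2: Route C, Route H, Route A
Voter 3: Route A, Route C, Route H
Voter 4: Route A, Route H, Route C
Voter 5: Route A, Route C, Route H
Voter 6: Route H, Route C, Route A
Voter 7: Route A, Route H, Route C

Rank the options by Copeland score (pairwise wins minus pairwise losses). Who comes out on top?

Route A

Pairwise results:
  Route C vs Route A: Route A wins 4–3.
  Route C vs Route H: Route C wins 4–3.
  Route A vs Route H: Route A wins 5–2.
Copeland scores (wins − losses):
  Route C: 1 − 1 = 0
  Route A: 2 − 0 = 2
  Route H: 0 − 2 = -2
Route A has the best Copeland score.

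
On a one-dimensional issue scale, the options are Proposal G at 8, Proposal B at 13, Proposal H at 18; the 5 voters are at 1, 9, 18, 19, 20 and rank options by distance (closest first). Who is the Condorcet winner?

Proposal H

With single-peaked preferences on a line, the Condorcet winner is the candidate closest to the median voter.
The median voter (position 18) is closest to Proposal H at 18.
Check: Proposal H vs Proposal G — voters closer to Proposal H: 3 of 5.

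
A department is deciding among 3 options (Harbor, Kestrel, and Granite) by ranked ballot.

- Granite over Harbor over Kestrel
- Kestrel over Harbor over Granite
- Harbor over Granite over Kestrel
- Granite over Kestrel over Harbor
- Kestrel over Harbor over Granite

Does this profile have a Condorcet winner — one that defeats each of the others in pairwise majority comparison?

No

Head-to-head results (5 voters total):
Harbor vs Kestrel: Kestrel wins 3–2.
Harbor vs Granite: Harbor wins 3–2.
Kestrel vs Granite: Granite wins 3–2.
No candidate beats all others: Harbor beats Granite beats Kestrel beats Harbor, a majority cycle.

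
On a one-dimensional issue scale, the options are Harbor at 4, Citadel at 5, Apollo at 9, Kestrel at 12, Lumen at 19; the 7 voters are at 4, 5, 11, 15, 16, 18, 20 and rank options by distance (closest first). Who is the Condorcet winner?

With single-peaked preferences on a line, the Condorcet winner is the candidate closest to the median voter.
The median voter (position 15) is closest to Kestrel at 12.
Check: Kestrel vs Lumen — voters closer to Kestrel: 4 of 7.

Kestrel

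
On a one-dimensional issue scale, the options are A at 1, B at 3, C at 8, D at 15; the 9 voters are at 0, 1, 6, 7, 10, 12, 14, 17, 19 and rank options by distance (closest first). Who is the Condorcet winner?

With single-peaked preferences on a line, the Condorcet winner is the candidate closest to the median voter.
The median voter (position 10) is closest to C at 8.
Check: C vs B — voters closer to C: 7 of 9.

C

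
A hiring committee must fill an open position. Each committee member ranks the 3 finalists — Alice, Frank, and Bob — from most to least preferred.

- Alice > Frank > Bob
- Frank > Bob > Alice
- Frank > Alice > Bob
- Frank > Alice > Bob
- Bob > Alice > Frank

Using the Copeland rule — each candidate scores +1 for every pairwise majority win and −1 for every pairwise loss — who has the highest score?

Frank

Pairwise results:
  Alice vs Frank: Frank wins 3–2.
  Alice vs Bob: Alice wins 3–2.
  Frank vs Bob: Frank wins 4–1.
Copeland scores (wins − losses):
  Alice: 1 − 1 = 0
  Frank: 2 − 0 = 2
  Bob: 0 − 2 = -2
Frank has the best Copeland score.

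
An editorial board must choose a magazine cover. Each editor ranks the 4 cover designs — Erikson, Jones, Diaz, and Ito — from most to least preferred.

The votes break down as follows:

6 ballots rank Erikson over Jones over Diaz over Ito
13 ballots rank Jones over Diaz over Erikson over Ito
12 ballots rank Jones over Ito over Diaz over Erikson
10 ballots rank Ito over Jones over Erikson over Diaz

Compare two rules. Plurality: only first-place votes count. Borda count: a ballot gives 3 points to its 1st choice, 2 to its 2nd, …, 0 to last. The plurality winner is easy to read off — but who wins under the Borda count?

Plurality first-place counts: Erikson 6, Jones 25, Diaz 0, Ito 10 → Jones.
Borda totals: Erikson 41, Jones 107, Diaz 44, Ito 54 → Jones.

Jones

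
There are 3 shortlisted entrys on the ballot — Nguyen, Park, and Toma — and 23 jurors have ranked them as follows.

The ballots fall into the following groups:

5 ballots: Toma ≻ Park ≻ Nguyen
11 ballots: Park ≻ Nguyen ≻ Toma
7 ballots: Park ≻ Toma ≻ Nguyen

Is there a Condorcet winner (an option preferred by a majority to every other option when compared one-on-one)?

Yes

Head-to-head results (23 voters total):
Nguyen vs Park: Park wins 23–0.
Nguyen vs Toma: Toma wins 12–11.
Park vs Toma: Park wins 18–5.
Park beats each rival — Nguyen (23–0), Toma (18–5) — so Park is the Condorcet winner.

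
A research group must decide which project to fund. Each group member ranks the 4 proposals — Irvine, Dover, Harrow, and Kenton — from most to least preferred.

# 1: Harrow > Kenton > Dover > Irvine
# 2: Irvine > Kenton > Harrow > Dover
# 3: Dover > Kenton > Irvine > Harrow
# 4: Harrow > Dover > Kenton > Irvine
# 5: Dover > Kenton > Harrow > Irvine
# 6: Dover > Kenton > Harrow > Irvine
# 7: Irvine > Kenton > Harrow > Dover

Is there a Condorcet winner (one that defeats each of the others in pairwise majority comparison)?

Head-to-head results (7 voters total):
Irvine vs Dover: Dover wins 5–2.
Irvine vs Harrow: Harrow wins 4–3.
Irvine vs Kenton: Kenton wins 5–2.
Dover vs Harrow: Harrow wins 4–3.
Dover vs Kenton: Dover wins 4–3.
Harrow vs Kenton: Kenton wins 5–2.
No candidate beats all others: Dover beats Kenton beats Harrow beats Dover, a majority cycle.

No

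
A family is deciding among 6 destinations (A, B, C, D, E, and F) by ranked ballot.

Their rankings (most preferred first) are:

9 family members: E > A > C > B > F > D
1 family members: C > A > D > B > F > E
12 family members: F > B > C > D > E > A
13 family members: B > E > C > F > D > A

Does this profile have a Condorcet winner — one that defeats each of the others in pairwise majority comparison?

Head-to-head results (35 voters total):
A vs B: B wins 25–10.
A vs C: C wins 26–9.
A vs D: D wins 25–10.
A vs E: E wins 34–1.
A vs F: F wins 25–10.
B vs C: B wins 25–10.
B vs D: B wins 34–1.
B vs E: B wins 26–9.
B vs F: B wins 23–12.
C vs D: C wins 35–0.
C vs E: E wins 22–13.
C vs F: C wins 23–12.
D vs E: E wins 22–13.
D vs F: F wins 34–1.
E vs F: E wins 22–13.
B beats each rival — A (25–10), C (25–10), D (34–1), E (26–9), F (23–12) — so B is the Condorcet winner.

Yes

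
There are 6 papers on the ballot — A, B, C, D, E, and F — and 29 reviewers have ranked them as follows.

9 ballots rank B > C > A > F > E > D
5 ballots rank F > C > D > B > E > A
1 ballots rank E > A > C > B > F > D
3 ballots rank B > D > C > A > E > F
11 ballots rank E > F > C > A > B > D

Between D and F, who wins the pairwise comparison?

F

Ballots ranking D above F: 3.
Ballots ranking F above D: 9+5+1+11 = 26.
F wins the head-to-head, 26–3.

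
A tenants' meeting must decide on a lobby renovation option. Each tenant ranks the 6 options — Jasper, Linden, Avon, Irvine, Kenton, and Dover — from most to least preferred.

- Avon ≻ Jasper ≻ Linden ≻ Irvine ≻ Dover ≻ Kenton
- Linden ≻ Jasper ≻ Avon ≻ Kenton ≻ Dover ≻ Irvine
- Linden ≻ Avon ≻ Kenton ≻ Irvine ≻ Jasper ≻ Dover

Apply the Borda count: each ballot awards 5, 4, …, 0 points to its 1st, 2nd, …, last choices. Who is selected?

Borda scores:
  Jasper: 4 + 4 + 1 = 9
  Linden: 3 + 5 + 5 = 13
  Avon: 5 + 3 + 4 = 12
  Irvine: 2 + 0 + 2 = 4
  Kenton: 0 + 2 + 3 = 5
  Dover: 1 + 1 + 0 = 2
Linden has the highest total.

Linden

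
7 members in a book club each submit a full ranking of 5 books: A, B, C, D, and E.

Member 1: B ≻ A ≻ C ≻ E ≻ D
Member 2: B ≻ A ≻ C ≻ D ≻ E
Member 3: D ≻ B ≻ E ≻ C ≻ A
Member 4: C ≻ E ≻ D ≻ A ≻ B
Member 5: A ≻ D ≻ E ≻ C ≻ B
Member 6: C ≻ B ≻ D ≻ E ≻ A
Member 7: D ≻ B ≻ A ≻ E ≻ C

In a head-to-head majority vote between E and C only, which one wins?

Ballots ranking E above C: 3.
Ballots ranking C above E: 4.
C wins the head-to-head, 4–3.

C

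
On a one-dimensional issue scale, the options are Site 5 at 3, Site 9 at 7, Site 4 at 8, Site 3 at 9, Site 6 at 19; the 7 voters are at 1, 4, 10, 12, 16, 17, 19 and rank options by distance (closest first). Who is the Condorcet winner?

With single-peaked preferences on a line, the Condorcet winner is the candidate closest to the median voter.
The median voter (position 12) is closest to Site 3 at 9.
Check: Site 3 vs Site 6 — voters closer to Site 3: 4 of 7.

Site 3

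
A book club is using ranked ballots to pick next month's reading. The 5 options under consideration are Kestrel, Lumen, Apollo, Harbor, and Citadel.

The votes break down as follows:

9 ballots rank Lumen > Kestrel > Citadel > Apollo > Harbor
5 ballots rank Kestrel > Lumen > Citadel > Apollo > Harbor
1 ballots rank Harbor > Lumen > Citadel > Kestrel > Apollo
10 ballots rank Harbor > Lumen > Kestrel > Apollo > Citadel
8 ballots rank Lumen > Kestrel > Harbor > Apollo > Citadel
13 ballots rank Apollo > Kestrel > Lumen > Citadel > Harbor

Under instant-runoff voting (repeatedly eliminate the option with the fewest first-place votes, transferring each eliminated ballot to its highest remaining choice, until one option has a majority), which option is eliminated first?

Round 1: Lumen 17, Apollo 13, Harbor 11, Kestrel 5, Citadel 0. Citadel has the fewest and is eliminated.
Round 2: Lumen 17, Apollo 13, Harbor 11, Kestrel 5. Kestrel has the fewest and is eliminated.
Round 3: Lumen 22, Apollo 13, Harbor 11. Harbor has the fewest and is eliminated.
Round 4: Lumen 33, Apollo 13. Lumen has a majority.

Citadel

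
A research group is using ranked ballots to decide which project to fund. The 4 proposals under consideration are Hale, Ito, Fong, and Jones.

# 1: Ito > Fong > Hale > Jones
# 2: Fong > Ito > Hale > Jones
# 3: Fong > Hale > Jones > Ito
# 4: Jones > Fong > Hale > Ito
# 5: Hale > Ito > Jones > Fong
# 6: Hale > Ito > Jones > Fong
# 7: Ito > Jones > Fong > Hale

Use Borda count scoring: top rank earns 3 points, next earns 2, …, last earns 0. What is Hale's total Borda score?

11

Borda scores:
  Hale: 1 + 1 + 2 + 1 + 3 + 3 + 0 = 11
  Ito: 3 + 2 + 0 + 0 + 2 + 2 + 3 = 12
  Fong: 2 + 3 + 3 + 2 + 0 + 0 + 1 = 11
  Jones: 0 + 0 + 1 + 3 + 1 + 1 + 2 = 8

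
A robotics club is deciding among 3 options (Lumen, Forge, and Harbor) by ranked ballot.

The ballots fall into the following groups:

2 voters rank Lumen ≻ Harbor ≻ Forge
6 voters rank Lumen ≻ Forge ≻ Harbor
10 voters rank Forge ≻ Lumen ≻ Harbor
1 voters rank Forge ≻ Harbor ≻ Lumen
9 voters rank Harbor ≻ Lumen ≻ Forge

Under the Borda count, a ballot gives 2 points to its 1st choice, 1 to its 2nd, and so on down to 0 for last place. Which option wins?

Lumen

Borda scores:
  Lumen: 2·2 + 6·2 + 10·1 + 0 + 9·1 = 35
  Forge: 2·0 + 6·1 + 10·2 + 2 + 9·0 = 28
  Harbor: 2·1 + 6·0 + 10·0 + 1 + 9·2 = 21
Lumen has the highest total.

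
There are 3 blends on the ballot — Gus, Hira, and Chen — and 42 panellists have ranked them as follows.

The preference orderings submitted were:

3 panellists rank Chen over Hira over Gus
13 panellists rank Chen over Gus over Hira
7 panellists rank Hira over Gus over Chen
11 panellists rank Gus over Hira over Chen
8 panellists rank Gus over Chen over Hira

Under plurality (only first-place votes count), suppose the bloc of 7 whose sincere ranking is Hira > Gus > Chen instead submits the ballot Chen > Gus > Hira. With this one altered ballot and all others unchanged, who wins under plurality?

First-place totals with the altered ballot: Gus 19, Hira 0, Chen 23.
The switch changes the winner from Gus to Chen.

Chen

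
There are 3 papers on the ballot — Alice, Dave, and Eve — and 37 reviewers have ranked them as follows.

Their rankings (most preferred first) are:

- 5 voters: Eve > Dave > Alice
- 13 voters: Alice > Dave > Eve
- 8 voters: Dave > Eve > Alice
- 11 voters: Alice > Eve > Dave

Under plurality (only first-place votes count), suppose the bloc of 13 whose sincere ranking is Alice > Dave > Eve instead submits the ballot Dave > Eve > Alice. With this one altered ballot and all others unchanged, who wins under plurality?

First-place totals with the altered ballot: Alice 11, Dave 21, Eve 5.
The switch changes the winner from Alice to Dave.

Dave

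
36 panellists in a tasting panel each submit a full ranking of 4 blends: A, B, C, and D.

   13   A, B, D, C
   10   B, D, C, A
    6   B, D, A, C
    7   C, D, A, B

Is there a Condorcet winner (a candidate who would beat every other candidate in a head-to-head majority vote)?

No

Head-to-head results (36 voters total):
A vs B: A wins 20–16.
A vs C: A wins 19–17.
A vs D: D wins 23–13.
B vs C: B wins 29–7.
B vs D: B wins 29–7.
C vs D: D wins 29–7.
No candidate beats all others: A beats B beats D beats A, a majority cycle.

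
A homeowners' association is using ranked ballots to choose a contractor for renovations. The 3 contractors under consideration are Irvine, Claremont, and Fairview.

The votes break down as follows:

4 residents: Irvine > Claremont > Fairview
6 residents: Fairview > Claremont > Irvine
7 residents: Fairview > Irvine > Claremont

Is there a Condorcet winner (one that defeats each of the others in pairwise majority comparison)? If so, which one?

Fairview

Head-to-head results (17 voters total):
Irvine vs Claremont: Irvine wins 11–6.
Irvine vs Fairview: Fairview wins 13–4.
Claremont vs Fairview: Fairview wins 13–4.
Fairview beats each rival — Irvine (13–4), Claremont (13–4) — so Fairview is the Condorcet winner.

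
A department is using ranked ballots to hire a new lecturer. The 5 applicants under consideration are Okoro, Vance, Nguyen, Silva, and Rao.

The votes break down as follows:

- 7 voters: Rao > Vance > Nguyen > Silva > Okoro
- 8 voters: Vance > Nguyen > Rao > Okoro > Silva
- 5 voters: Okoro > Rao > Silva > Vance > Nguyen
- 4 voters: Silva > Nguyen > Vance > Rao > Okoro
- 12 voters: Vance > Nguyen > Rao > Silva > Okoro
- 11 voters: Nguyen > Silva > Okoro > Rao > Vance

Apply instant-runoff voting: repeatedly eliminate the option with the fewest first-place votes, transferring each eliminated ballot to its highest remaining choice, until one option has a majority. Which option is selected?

Vance

Round 1: Vance 20, Nguyen 11, Rao 7, Okoro 5, Silva 4. Silva has the fewest and is eliminated.
Round 2: Vance 20, Nguyen 15, Rao 7, Okoro 5. Okoro has the fewest and is eliminated.
Round 3: Vance 20, Nguyen 15, Rao 12. Rao has the fewest and is eliminated.
Round 4: Vance 32, Nguyen 15. Vance has a majority.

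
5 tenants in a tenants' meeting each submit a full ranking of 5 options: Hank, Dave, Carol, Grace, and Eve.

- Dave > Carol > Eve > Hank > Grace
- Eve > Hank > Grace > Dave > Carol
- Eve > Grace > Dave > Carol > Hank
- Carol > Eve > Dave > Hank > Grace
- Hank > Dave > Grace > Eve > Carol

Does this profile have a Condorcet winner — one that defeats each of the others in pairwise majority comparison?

Head-to-head results (5 voters total):
Hank vs Dave: Dave wins 3–2.
Hank vs Carol: Carol wins 3–2.
Hank vs Grace: Hank wins 4–1.
Hank vs Eve: Eve wins 4–1.
Dave vs Carol: Dave wins 4–1.
Dave vs Grace: Dave wins 3–2.
Dave vs Eve: Eve wins 3–2.
Carol vs Grace: Grace wins 3–2.
Carol vs Eve: Eve wins 3–2.
Grace vs Eve: Eve wins 4–1.
Eve beats each rival — Hank (4–1), Dave (3–2), Carol (3–2), Grace (4–1) — so Eve is the Condorcet winner.

Yes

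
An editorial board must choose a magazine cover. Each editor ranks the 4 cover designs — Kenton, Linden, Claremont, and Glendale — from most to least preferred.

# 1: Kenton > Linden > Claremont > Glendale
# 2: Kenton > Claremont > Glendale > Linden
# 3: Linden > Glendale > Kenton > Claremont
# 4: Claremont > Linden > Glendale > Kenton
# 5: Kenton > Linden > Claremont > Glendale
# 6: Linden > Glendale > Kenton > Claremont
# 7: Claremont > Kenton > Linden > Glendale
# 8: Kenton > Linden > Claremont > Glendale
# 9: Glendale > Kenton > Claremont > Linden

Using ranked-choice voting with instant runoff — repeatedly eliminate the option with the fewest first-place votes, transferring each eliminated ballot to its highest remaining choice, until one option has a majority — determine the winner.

Kenton

Round 1: Kenton 4, Linden 2, Claremont 2, Glendale 1. Glendale has the fewest and is eliminated.
Round 2: Kenton 5, Linden 2, Claremont 2. Kenton has a majority.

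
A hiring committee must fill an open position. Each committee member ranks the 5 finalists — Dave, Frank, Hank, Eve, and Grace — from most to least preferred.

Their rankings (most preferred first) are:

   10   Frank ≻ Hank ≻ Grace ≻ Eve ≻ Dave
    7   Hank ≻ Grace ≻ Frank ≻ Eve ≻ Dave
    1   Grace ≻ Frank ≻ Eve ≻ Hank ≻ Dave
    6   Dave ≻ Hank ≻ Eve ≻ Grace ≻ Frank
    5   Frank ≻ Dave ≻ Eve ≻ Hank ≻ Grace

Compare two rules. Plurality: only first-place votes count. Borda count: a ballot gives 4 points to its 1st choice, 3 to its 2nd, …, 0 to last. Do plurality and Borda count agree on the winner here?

Plurality first-place counts: Dave 6, Frank 15, Hank 7, Eve 0, Grace 1 → Frank.
Borda totals: Dave 39, Frank 77, Hank 82, Eve 41, Grace 51 → Hank.
The two rules disagree: plurality picks Frank, Borda picks Hank.

No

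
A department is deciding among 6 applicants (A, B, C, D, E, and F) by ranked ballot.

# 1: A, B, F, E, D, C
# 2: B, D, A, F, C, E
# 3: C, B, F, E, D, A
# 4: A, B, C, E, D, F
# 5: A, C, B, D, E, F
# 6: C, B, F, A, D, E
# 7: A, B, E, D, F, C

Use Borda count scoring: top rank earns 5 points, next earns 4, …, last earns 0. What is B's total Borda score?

28

Borda scores:
  A: 5 + 3 + 0 + 5 + 5 + 2 + 5 = 25
  B: 4 + 5 + 4 + 4 + 3 + 4 + 4 = 28
  C: 0 + 1 + 5 + 3 + 4 + 5 + 0 = 18
  D: 1 + 4 + 1 + 1 + 2 + 1 + 2 = 12
  E: 2 + 0 + 2 + 2 + 1 + 0 + 3 = 10
  F: 3 + 2 + 3 + 0 + 0 + 3 + 1 = 12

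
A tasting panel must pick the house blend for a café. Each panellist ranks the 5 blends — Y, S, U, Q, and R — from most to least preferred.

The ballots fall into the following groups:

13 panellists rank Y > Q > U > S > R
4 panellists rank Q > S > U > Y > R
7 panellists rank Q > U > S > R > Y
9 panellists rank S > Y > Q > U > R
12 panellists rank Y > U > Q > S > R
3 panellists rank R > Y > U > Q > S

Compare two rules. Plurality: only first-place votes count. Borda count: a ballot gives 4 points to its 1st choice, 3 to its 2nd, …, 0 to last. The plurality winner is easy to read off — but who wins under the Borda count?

Y

Plurality first-place counts: Y 25, S 9, U 0, Q 11, R 3 → Y.
Borda totals: Y 140, S 87, U 106, Q 128, R 19 → Y.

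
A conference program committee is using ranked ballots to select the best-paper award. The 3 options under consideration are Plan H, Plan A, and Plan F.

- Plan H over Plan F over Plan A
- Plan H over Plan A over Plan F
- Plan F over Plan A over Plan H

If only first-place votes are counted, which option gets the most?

Plan H

First-place vote totals:
  Plan H: 2
  Plan A: 0
  Plan F: 1
Plan H has the most first-place votes.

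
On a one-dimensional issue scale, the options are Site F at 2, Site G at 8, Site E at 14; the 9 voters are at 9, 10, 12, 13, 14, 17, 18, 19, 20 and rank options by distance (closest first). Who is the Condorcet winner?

Site E

With single-peaked preferences on a line, the Condorcet winner is the candidate closest to the median voter.
The median voter (position 14) is closest to Site E at 14.
Check: Site E vs Site G — voters closer to Site E: 7 of 9.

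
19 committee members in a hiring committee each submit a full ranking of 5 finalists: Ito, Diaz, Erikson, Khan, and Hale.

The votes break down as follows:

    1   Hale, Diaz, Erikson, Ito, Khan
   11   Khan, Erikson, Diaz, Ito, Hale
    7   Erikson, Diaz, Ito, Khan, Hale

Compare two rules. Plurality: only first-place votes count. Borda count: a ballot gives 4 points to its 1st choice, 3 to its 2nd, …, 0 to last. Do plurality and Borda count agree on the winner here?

Plurality first-place counts: Ito 0, Diaz 0, Erikson 7, Khan 11, Hale 1 → Khan.
Borda totals: Ito 26, Diaz 46, Erikson 63, Khan 51, Hale 4 → Erikson.
The two rules disagree: plurality picks Khan, Borda picks Erikson.

No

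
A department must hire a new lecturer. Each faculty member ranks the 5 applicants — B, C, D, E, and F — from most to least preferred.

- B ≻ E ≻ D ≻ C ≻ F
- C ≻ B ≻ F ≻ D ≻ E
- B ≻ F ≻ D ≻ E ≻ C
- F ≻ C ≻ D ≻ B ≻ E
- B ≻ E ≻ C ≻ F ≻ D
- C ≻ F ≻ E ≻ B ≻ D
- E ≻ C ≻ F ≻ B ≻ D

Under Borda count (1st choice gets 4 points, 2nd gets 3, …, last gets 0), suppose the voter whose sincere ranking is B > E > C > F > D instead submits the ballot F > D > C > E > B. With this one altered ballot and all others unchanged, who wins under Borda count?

F

Borda totals with the altered ballot: B 14, C 17, D 10, E 11, F 18.
The switch changes the winner from B to F.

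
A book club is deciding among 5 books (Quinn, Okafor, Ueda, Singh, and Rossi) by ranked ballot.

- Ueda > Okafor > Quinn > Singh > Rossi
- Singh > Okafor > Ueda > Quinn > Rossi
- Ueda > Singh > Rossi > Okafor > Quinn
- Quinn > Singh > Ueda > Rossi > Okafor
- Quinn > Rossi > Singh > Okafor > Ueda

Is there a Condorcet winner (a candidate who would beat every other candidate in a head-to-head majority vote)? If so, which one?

Head-to-head results (5 voters total):
Quinn vs Okafor: Okafor wins 3–2.
Quinn vs Ueda: Ueda wins 3–2.
Quinn vs Singh: Quinn wins 3–2.
Quinn vs Rossi: Quinn wins 4–1.
Okafor vs Ueda: Ueda wins 3–2.
Okafor vs Singh: Singh wins 4–1.
Okafor vs Rossi: Rossi wins 3–2.
Ueda vs Singh: Singh wins 3–2.
Ueda vs Rossi: Ueda wins 4–1.
Singh vs Rossi: Singh wins 4–1.
No candidate beats all others: Quinn beats Singh beats Okafor beats Quinn, a majority cycle.

There is no Condorcet winner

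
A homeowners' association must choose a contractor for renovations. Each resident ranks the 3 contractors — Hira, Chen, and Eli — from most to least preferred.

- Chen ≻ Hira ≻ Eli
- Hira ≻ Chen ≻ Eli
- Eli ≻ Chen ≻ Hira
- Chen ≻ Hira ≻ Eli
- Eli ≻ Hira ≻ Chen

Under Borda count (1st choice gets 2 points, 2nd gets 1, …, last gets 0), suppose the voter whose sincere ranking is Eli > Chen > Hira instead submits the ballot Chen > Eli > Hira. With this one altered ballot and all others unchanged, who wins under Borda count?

Borda totals with the altered ballot: Hira 5, Chen 7, Eli 3.
The winner is unchanged: still Chen.

Chen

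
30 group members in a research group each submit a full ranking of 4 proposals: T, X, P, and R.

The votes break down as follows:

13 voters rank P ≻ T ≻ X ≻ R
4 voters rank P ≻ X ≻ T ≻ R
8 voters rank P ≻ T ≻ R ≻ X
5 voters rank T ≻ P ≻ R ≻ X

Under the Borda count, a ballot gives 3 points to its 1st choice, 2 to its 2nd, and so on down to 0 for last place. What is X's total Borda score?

21

Borda scores:
  T: 13·2 + 4·1 + 8·2 + 5·3 = 61
  X: 13·1 + 4·2 + 8·0 + 5·0 = 21
  P: 13·3 + 4·3 + 8·3 + 5·2 = 85
  R: 13·0 + 4·0 + 8·1 + 5·1 = 13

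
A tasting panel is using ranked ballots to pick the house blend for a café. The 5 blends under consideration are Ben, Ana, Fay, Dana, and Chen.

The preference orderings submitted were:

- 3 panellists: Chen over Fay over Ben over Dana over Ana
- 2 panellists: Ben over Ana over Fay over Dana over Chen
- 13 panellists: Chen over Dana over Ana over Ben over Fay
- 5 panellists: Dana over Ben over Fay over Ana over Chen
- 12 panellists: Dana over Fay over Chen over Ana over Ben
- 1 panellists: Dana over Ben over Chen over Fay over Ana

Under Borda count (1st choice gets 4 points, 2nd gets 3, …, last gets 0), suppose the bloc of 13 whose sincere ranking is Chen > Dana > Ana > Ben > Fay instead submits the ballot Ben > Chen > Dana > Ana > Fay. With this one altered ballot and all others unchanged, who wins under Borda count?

Dana

Borda totals with the altered ballot: Ben 84, Ana 36, Fay 60, Dana 103, Chen 77.
The winner is unchanged: still Dana.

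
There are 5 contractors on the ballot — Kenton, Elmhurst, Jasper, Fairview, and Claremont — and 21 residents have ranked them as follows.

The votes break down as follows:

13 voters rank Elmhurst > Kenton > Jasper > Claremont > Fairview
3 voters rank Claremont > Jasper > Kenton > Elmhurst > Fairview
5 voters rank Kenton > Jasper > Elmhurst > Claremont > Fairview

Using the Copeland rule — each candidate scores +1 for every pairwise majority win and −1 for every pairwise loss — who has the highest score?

Elmhurst

Pairwise results:
  Kenton vs Elmhurst: Elmhurst wins 13–8.
  Kenton vs Jasper: Kenton wins 18–3.
  Kenton vs Fairview: Kenton wins 21–0.
  Kenton vs Claremont: Kenton wins 18–3.
  Elmhurst vs Jasper: Elmhurst wins 13–8.
  Elmhurst vs Fairview: Elmhurst wins 21–0.
  Elmhurst vs Claremont: Elmhurst wins 18–3.
  Jasper vs Fairview: Jasper wins 21–0.
  Jasper vs Claremont: Jasper wins 18–3.
  Fairview vs Claremont: Claremont wins 21–0.
Copeland scores (wins − losses):
  Kenton: 3 − 1 = 2
  Elmhurst: 4 − 0 = 4
  Jasper: 2 − 2 = 0
  Fairview: 0 − 4 = -4
  Claremont: 1 − 3 = -2
Elmhurst has the best Copeland score.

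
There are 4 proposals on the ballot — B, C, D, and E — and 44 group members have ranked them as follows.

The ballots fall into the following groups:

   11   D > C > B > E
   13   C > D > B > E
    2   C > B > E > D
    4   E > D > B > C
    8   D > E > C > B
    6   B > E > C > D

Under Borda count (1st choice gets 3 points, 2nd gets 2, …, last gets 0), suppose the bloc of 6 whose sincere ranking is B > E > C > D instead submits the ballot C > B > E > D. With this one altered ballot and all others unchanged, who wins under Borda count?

C

Borda totals with the altered ballot: B 44, C 93, D 91, E 36.
The switch changes the winner from D to C.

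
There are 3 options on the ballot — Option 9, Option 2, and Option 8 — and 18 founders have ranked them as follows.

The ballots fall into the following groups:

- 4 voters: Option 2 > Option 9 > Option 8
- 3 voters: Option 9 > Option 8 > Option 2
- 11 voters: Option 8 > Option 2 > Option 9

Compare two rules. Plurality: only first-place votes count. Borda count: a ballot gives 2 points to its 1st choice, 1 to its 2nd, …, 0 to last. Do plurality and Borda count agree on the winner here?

Plurality first-place counts: Option 9 3, Option 2 4, Option 8 11 → Option 8.
Borda totals: Option 9 10, Option 2 19, Option 8 25 → Option 8.
The two rules agree on Option 8.

Yes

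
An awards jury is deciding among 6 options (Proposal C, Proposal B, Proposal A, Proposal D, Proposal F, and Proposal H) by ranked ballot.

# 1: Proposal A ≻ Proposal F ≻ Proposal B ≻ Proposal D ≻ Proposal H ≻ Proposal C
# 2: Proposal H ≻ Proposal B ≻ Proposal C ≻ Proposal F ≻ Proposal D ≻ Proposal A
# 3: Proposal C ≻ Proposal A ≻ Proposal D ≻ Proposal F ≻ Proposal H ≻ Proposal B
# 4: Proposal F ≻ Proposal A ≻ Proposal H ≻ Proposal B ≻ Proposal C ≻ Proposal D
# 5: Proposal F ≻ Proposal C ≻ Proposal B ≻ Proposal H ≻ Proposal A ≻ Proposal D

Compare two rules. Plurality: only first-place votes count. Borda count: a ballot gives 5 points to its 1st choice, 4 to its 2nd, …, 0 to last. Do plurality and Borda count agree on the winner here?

Yes

Plurality first-place counts: Proposal C 1, Proposal B 0, Proposal A 1, Proposal D 0, Proposal F 2, Proposal H 1 → Proposal F.
Borda totals: Proposal C 13, Proposal B 12, Proposal A 14, Proposal D 6, Proposal F 18, Proposal H 12 → Proposal F.
The two rules agree on Proposal F.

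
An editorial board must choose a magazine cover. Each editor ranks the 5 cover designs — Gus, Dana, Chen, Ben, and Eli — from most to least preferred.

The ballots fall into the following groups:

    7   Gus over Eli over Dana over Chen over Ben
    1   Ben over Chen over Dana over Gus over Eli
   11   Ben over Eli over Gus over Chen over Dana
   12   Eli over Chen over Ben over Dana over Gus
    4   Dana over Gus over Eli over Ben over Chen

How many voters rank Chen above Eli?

1

Ballots ranking Chen above Eli: 1.
Ballots ranking Eli above Chen: 7+11+12+4 = 34.
So 1 of 35 voters prefer Chen to Eli.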